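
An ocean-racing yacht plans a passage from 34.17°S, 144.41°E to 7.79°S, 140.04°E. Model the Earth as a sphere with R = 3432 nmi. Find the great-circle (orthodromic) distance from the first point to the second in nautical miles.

Haversine: a = sin²(Δφ/2)+cos φ₁ cos φ₂ sin²(Δλ/2) = 0.05326;  σ = 2·atan2(√a,√(1−a))
σ = 26.686° → d = Rσ = 3432·0.46575 = 1598 nmi

1598 nmi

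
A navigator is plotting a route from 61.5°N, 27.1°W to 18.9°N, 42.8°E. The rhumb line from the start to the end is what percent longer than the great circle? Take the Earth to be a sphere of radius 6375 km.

3.1%

Great circle: σ = 1.1154 rad → d_gc = Rσ = 7110.8 km
Rhumb: Δφ = -0.7435, Δλ = +1.2200, Δψ = -1.0345, q = Δφ/Δψ = 0.7187 → d_rh = R√(Δφ²+q²Δλ²) = 7328.7 km
Excess = (7328.7 − 7110.8) / 7110.8 = 217.9 / 7110.8 = 3.06% ≈ 3.1%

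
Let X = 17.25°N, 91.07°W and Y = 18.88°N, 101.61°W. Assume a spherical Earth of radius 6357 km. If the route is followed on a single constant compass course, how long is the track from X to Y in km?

Rhumb course C = atan2(Δλ, Δψ) with Δψ = ln[tan(π/4+φ₂/2)/tan(π/4+φ₁/2)] = +0.0299, Δλ = -0.1840 → C = 279.24°
d = R·|Δφ| / |cos C| = 6357·0.02845 / 0.16056 = 1126 km

1126 km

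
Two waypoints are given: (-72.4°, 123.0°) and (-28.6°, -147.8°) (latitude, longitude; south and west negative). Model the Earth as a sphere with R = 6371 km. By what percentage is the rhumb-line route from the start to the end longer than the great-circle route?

7.0%

Great circle: σ = 1.0928 rad → d_gc = Rσ = 6962.3 km
Rhumb: Δφ = +0.7645, Δλ = +1.5568, Δψ = +1.3443, q = Δφ/Δψ = 0.5687 → d_rh = R√(Δφ²+q²Δλ²) = 7452.1 km
Excess = (7452.1 − 6962.3) / 6962.3 = 489.8 / 6962.3 = 7.04% ≈ 7.0%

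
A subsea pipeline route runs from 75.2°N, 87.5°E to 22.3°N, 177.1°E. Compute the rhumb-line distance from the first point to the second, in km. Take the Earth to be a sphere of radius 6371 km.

Δψ = ln[tan(π/4+φ₂/2)/tan(π/4+φ₁/2)] = -1.6417;  Δφ = -0.9233 rad,  Δλ = +1.5638 rad
q = Δφ/Δψ = 0.5624
d = R·√(Δφ² + q²Δλ²) = 6371·1.27510 = 8124 km

8124 km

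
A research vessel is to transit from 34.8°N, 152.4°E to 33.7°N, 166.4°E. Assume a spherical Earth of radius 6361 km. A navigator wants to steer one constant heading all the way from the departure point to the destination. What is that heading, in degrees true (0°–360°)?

Meridional parts: M(φ₁)=+0.6486, M(φ₂)=+0.6254 → ΔM = -0.0232;  Δλ = +0.2443 rad
tan C = Δλ / ΔM = -10.5199 → C = 95.43°

95.4°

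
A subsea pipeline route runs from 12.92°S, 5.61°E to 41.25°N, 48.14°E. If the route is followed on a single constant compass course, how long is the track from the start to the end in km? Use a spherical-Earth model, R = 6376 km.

7458 km

Δψ = ln[tan(π/4+φ₂/2)/tan(π/4+φ₁/2)] = +1.0191;  Δφ = +0.9454 rad,  Δλ = +0.7423 rad
q = Δφ/Δψ = 0.9277
d = R·√(Δφ² + q²Δλ²) = 6376·1.16966 = 7458 km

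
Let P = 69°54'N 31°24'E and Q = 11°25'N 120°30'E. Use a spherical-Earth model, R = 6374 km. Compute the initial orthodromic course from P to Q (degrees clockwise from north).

86.9°

θ = atan2( sin Δλ·cos φ₂ ,  cos φ₁ sin φ₂ − sin φ₁ cos φ₂ cos Δλ )
  = atan2(+0.9801, +0.0536) = 86.87°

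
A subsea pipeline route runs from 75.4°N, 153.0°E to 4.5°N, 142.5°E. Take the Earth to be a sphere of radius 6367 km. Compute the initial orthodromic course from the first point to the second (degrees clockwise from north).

191.1°

θ = atan2( sin Δλ·cos φ₂ ,  cos φ₁ sin φ₂ − sin φ₁ cos φ₂ cos Δλ )
  = atan2(-0.1817, -0.9288) = 191.07°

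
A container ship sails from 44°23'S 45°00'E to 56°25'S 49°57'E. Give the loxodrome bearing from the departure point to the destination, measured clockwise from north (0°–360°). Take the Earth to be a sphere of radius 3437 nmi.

165.4°

Meridional parts: M(φ₁)=-0.8662, M(φ₂)=-1.1981 → ΔM = -0.3319;  Δλ = +0.0864 rad
tan C = Δλ / ΔM = -0.2603 → C = 165.41°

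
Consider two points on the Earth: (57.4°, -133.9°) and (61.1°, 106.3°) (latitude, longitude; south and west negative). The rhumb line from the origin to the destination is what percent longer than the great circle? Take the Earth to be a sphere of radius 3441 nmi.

Great circle: σ = 0.9171 rad → d_gc = Rσ = 3155.7 nmi
Rhumb: Δφ = +0.0646, Δλ = -2.0909, Δψ = +0.1264, q = Δφ/Δψ = 0.5107 → d_rh = R√(Δφ²+q²Δλ²) = 3681.1 nmi
Excess = (3681.1 − 3155.7) / 3155.7 = 525.4 / 3155.7 = 16.649% ≈ 16.6%

16.6%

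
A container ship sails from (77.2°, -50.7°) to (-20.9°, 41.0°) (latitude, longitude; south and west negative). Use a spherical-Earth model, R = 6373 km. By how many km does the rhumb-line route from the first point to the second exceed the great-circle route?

Great circle: cos σ = sin φ₁ sin φ₂ + cos φ₁ cos φ₂ cos Δλ,  σ = 1.9327 rad → d_gc = 12316.81 km
Rhumb line: Δψ = -2.5609, q = Δφ/Δψ = 0.6686, d_rh = R√(Δφ²+q²Δλ²) = 12867.32 km
Excess = 12867.32 − 12316.81 = 550.51 ≈ 551 km

551 km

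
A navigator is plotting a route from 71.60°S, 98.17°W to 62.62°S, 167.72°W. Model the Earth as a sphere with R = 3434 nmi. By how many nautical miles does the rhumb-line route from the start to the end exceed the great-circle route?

Great circle: cos σ = sin φ₁ sin φ₂ + cos φ₁ cos φ₂ cos Δλ,  σ = 0.4662 rad → d_gc = 1600.8 nmi
Rhumb line: Δψ = +0.4081, q = Δφ/Δψ = 0.3840, d_rh = R√(Δφ²+q²Δλ²) = 1688.9 nmi
Excess = 1688.9 − 1600.8 = 88.1 ≈ 88 nmi

88 nmi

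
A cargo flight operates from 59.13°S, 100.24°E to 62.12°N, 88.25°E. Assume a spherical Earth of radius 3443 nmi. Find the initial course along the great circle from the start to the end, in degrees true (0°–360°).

N = sin Δλ·cos φ₂ = -0.0971;  D = cos φ₁ sin φ₂ − sin φ₁ cos φ₂ cos Δλ = +0.8462
initial course = atan2(N, D) = 353.45°

353.5°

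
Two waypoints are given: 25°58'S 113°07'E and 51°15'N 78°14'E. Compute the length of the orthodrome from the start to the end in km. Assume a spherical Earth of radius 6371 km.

9240 km

Haversine: a = sin²(Δφ/2)+cos φ₁ cos φ₂ sin²(Δλ/2) = 0.43992;  σ = 2·atan2(√a,√(1−a))
σ = 83.099° → d = Rσ = 6371·1.45035 = 9240 km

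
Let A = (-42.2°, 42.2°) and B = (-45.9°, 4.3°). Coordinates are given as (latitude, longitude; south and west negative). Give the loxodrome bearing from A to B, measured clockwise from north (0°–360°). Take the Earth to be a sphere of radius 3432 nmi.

Meridional parts: M(φ₁)=-0.8139, M(φ₂)=-0.9038 → ΔM = -0.0899;  Δλ = -0.6615 rad
tan C = Δλ / ΔM = +7.3585 → C = 262.26°

262.3°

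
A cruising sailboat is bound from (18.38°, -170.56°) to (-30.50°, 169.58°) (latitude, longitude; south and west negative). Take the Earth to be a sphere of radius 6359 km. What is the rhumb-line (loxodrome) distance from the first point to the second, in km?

Δψ = ln[tan(π/4+φ₂/2)/tan(π/4+φ₁/2)] = -0.8858;  Δφ = -0.8531 rad,  Δλ = -0.3466 rad
q = Δφ/Δψ = 0.9631
d = R·√(Δφ² + q²Δλ²) = 6359·0.91610 = 5825 km

5825 km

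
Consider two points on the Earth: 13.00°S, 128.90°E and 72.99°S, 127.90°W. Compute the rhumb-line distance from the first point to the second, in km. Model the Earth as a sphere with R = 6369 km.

Δψ = ln[tan(π/4+φ₂/2)/tan(π/4+φ₁/2)] = -1.6713;  Δφ = -1.0470 rad,  Δλ = +1.8012 rad
q = Δφ/Δψ = 0.6265
d = R·√(Δφ² + q²Δλ²) = 6369·1.53931 = 9804 km

9804 km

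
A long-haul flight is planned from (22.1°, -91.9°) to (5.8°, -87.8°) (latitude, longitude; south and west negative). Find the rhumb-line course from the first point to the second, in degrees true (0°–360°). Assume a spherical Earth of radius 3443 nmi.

166.3°

Δψ = ln[tan(π/4+φ₂/2)/tan(π/4+φ₁/2)] = -0.2943
Δλ = +0.0716 rad (taken the short way round)
course = atan2(Δλ, Δψ) = 166.33°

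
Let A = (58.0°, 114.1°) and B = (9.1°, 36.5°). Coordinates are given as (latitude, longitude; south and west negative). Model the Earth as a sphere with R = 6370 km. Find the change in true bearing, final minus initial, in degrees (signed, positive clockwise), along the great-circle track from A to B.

Initial bearing θ₁ = atan2(sin Δλ cos φ₂, cos φ₁ sin φ₂ − sin φ₁ cos φ₂ cos Δλ) = 264.32°
Final bearing θ₂ = (initial bearing from the destination back to the start) + 180° = 212.28°
Δθ = θ₂ − θ₁ = -52.0°

-52.0°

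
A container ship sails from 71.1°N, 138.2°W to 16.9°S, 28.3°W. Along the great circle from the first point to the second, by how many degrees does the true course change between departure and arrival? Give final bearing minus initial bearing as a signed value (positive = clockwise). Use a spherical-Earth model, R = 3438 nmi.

Initial bearing θ₁ = atan2(sin Δλ cos φ₂, cos φ₁ sin φ₂ − sin φ₁ cos φ₂ cos Δλ) = 76.62°
Final bearing θ₂ = (initial bearing from the destination back to the start) + 180° = 160.77°
Δθ = θ₂ − θ₁ = +84.1°

+84.1°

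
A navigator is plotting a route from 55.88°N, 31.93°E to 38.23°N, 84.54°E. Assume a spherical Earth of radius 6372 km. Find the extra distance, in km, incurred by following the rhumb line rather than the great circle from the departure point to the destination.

86 km

Great circle: cos σ = sin φ₁ sin φ₂ + cos φ₁ cos φ₂ cos Δλ,  σ = 0.6763 rad → d_gc = 4309.7 km
Rhumb line: Δψ = -0.4582, q = Δφ/Δψ = 0.6723, d_rh = R√(Δφ²+q²Δλ²) = 4396.0 km
Excess = 4396.0 − 4309.7 = 86.3 ≈ 86 km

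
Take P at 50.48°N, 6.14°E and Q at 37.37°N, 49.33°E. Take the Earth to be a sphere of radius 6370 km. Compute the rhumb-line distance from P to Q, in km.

3733 km

Rhumb course C = atan2(Δλ, Δψ) with Δψ = ln[tan(π/4+φ₂/2)/tan(π/4+φ₁/2)] = -0.3197, Δλ = +0.7538 → C = 112.98°
d = R·|Δφ| / |cos C| = 6370·0.22881 / 0.39044 = 3733 km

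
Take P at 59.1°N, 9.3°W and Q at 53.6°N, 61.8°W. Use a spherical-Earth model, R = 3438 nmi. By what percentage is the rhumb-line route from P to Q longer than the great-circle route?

2.5%

Great circle: σ = 0.5029 rad → d_gc = Rσ = 1729.1 nmi
Rhumb: Δφ = -0.0960, Δλ = -0.9163, Δψ = -0.1736, q = Δφ/Δψ = 0.5529 → d_rh = R√(Δφ²+q²Δλ²) = 1772.9 nmi
Excess = (1772.9 − 1729.1) / 1729.1 = 43.8 / 1729.1 = 2.53% ≈ 2.5%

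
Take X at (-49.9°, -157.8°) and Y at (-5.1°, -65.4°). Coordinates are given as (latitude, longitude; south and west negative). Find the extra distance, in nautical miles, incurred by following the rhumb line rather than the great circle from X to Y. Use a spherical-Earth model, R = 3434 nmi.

Great circle: cos σ = sin φ₁ sin φ₂ + cos φ₁ cos φ₂ cos Δλ,  σ = 1.5297 rad → d_gc = 5252.8 nmi
Rhumb line: Δψ = +0.9188, q = Δφ/Δψ = 0.8510, d_rh = R√(Δφ²+q²Δλ²) = 5423.9 nmi
Excess = 5423.9 − 5252.8 = 171.1 ≈ 171 nmi

171 nmi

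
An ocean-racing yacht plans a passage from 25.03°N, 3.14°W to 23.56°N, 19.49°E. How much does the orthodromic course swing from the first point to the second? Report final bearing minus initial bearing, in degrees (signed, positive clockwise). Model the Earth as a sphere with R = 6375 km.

+9.4°

Initial bearing θ₁ = atan2(sin Δλ cos φ₂, cos φ₁ sin φ₂ − sin φ₁ cos φ₂ cos Δλ) = 89.32°
Final bearing θ₂ = (initial bearing from the destination back to the start) + 180° = 98.73°
Δθ = θ₂ − θ₁ = +9.4°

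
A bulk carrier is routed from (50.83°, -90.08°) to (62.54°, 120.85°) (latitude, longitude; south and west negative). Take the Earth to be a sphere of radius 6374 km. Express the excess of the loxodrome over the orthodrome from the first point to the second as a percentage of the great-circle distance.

Great circle: σ = 1.1173 rad → d_gc = Rσ = 7121.9 km
Rhumb: Δφ = +0.2044, Δλ = -2.6018, Δψ = +0.3758, q = Δφ/Δψ = 0.5438 → d_rh = R√(Δφ²+q²Δλ²) = 9112.0 km
Excess = (9112.0 − 7121.9) / 7121.9 = 1990.1 / 7121.9 = 27.94% ≈ 27.9%

27.9%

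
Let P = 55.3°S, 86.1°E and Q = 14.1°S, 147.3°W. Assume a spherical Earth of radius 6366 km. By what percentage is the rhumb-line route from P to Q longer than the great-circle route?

10.6%

Great circle: σ = 1.7001 rad → d_gc = Rσ = 10822.6 km
Rhumb: Δφ = +0.7191, Δλ = +2.2096, Δψ = +0.9148, q = Δφ/Δψ = 0.7861 → d_rh = R√(Δφ²+q²Δλ²) = 11967.0 km
Excess = (11967.0 − 10822.6) / 10822.6 = 1144.4 / 10822.6 = 10.57% ≈ 10.6%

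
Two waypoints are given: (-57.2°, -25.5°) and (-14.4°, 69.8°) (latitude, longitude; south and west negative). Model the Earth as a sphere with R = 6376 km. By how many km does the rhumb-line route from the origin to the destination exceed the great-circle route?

Great circle: cos σ = sin φ₁ sin φ₂ + cos φ₁ cos φ₂ cos Δλ,  σ = 1.4095 rad → d_gc = 8987.1 km
Rhumb line: Δψ = +0.9691, q = Δφ/Δψ = 0.7708, d_rh = R√(Δφ²+q²Δλ²) = 9461.1 km
Excess = 9461.1 − 8987.1 = 474.0 ≈ 474 km

474 km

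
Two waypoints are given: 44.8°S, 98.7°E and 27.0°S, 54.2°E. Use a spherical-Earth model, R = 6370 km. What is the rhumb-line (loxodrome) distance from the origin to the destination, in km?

Rhumb course C = atan2(Δλ, Δψ) with Δψ = ln[tan(π/4+φ₂/2)/tan(π/4+φ₁/2)] = +0.3867, Δλ = -0.7767 → C = 296.47°
d = R·|Δφ| / |cos C| = 6370·0.31067 / 0.44573 = 4440 km

4440 km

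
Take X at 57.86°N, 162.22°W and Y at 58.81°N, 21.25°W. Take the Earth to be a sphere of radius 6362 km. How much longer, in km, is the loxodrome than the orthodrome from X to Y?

1631 km

Great circle: cos σ = sin φ₁ sin φ₂ + cos φ₁ cos φ₂ cos Δλ,  σ = 1.0352 rad → d_gc = 6586.0 km
Rhumb line: Δψ = +0.0316, q = Δφ/Δψ = 0.5249, d_rh = R√(Δφ²+q²Δλ²) = 8217.2 km
Excess = 8217.2 − 6586.0 = 1631.2 ≈ 1631 km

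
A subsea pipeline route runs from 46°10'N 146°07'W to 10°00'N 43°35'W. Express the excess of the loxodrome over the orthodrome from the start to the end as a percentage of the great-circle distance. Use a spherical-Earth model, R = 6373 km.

Great circle: σ = 1.5935 rad → d_gc = Rσ = 10155.7 km
Rhumb: Δφ = -0.6312, Δλ = +1.7895, Δψ = -0.7350, q = Δφ/Δψ = 0.8588 → d_rh = R√(Δφ²+q²Δλ²) = 10588.0 km
Excess = (10588.0 − 10155.7) / 10155.7 = 432.3 / 10155.7 = 4.26% ≈ 4.3%

4.3%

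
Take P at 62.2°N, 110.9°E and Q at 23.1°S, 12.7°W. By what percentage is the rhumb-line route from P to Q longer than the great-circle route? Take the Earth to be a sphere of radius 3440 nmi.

5.5%

Great circle: σ = 2.1950 rad → d_gc = Rσ = 7550.8 nmi
Rhumb: Δφ = -1.4888, Δλ = -2.1572, Δψ = -1.8110, q = Δφ/Δψ = 0.8221 → d_rh = R√(Δφ²+q²Δλ²) = 7965.1 nmi
Excess = (7965.1 − 7550.8) / 7550.8 = 414.3 / 7550.8 = 5.49% ≈ 5.5%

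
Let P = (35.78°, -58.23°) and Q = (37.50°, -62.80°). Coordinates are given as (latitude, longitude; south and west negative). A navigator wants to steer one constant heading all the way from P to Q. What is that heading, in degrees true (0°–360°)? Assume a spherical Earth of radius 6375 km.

Meridional parts: M(φ₁)=+0.6695, M(φ₂)=+0.7070 → ΔM = +0.0374;  Δλ = -0.0798 rad
tan C = Δλ / ΔM = -2.1318 → C = 295.13°

295.1°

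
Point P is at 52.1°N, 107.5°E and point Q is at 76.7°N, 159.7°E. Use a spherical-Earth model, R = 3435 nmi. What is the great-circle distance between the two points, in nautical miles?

1876 nmi

Haversine: a = sin²(Δφ/2)+cos φ₁ cos φ₂ sin²(Δλ/2) = 0.07273;  σ = 2·atan2(√a,√(1−a))
σ = 31.292° → d = Rσ = 3435·0.54614 = 1876 nmi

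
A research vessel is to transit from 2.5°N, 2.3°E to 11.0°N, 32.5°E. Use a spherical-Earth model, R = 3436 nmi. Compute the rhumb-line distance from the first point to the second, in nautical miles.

Rhumb course C = atan2(Δλ, Δψ) with Δψ = ln[tan(π/4+φ₂/2)/tan(π/4+φ₁/2)] = +0.1495, Δλ = +0.5271 → C = 74.16°
d = R·|Δφ| / |cos C| = 3436·0.14835 / 0.27292 = 1868 nmi

1868 nmi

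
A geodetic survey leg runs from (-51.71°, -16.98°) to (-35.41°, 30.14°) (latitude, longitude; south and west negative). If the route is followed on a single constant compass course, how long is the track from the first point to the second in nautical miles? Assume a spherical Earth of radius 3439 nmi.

2253 nmi

Δψ = ln[tan(π/4+φ₂/2)/tan(π/4+φ₁/2)] = +0.3964;  Δφ = +0.2845 rad,  Δλ = +0.8224 rad
q = Δφ/Δψ = 0.7177
d = R·√(Δφ² + q²Δλ²) = 3439·0.65524 = 2253 nmi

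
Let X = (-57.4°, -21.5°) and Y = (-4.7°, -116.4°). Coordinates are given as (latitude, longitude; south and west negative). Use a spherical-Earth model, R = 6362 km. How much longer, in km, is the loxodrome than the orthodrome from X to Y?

430 km

Great circle: cos σ = sin φ₁ sin φ₂ + cos φ₁ cos φ₂ cos Δλ,  σ = 1.5476 rad → d_gc = 9846.0 km
Rhumb line: Δψ = +1.1474, q = Δφ/Δψ = 0.8016, d_rh = R√(Δφ²+q²Δλ²) = 10275.8 km
Excess = 10275.8 − 9846.0 = 429.8 ≈ 430 km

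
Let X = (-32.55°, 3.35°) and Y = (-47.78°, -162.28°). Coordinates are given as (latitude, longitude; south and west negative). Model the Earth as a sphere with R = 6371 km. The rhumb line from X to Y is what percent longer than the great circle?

Great circle: σ = 1.7216 rad → d_gc = Rσ = 10968.4 km
Rhumb: Δφ = -0.2658, Δλ = -2.8908, Δψ = -0.3504, q = Δφ/Δψ = 0.7587 → d_rh = R√(Δφ²+q²Δλ²) = 14075.4 km
Excess = (14075.4 − 10968.4) / 10968.4 = 3107.0 / 10968.4 = 28.33% ≈ 28.3%

28.3%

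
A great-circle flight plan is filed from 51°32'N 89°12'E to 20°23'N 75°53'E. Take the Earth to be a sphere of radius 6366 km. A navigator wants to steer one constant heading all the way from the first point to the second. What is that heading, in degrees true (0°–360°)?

198.6°

Meridional parts: M(φ₁)=+1.0530, M(φ₂)=+0.3635 → ΔM = -0.6895;  Δλ = -0.2324 rad
tan C = Δλ / ΔM = +0.3371 → C = 198.63°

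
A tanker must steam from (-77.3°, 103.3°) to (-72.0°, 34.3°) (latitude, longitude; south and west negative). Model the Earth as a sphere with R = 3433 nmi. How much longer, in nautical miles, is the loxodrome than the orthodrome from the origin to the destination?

63 nmi

Great circle: cos σ = sin φ₁ sin φ₂ + cos φ₁ cos φ₂ cos Δλ,  σ = 0.3107 rad → d_gc = 1066.5 nmi
Rhumb line: Δψ = +0.3529, q = Δφ/Δψ = 0.2621, d_rh = R√(Δφ²+q²Δλ²) = 1129.1 nmi
Excess = 1129.1 − 1066.5 = 62.6 ≈ 63 nmi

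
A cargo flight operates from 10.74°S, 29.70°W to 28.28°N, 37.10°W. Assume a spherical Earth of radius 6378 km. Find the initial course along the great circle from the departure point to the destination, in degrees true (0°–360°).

349.8°

N = sin Δλ·cos φ₂ = -0.1134;  D = cos φ₁ sin φ₂ − sin φ₁ cos φ₂ cos Δλ = +0.6282
initial course = atan2(N, D) = 349.77°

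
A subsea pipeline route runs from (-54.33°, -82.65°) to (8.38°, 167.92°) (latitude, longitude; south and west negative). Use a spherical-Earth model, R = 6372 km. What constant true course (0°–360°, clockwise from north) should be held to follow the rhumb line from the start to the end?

Meridional parts: M(φ₁)=-1.1340, M(φ₂)=+0.1468 → ΔM = +1.2808;  Δλ = -1.9099 rad
tan C = Δλ / ΔM = -1.4912 → C = 303.85°

303.8°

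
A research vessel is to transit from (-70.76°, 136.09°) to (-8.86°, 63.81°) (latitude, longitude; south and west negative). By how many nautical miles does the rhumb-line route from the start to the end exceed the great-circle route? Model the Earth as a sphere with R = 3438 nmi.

157 nmi

Great circle: cos σ = sin φ₁ sin φ₂ + cos φ₁ cos φ₂ cos Δλ,  σ = 1.3238 rad → d_gc = 4551.1 nmi
Rhumb line: Δψ = +1.6197, q = Δφ/Δψ = 0.6670, d_rh = R√(Δφ²+q²Δλ²) = 4708.0 nmi
Excess = 4708.0 − 4551.1 = 156.9 ≈ 157 nmi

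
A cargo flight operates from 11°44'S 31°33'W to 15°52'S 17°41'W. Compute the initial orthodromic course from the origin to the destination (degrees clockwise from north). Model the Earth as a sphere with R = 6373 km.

108.6°

N = sin Δλ·cos φ₂ = +0.2305;  D = cos φ₁ sin φ₂ − sin φ₁ cos φ₂ cos Δλ = -0.0778
initial course = atan2(N, D) = 108.64°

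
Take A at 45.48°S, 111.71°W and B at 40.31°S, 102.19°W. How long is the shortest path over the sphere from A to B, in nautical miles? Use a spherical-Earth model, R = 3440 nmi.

521 nmi

cos σ = sin φ₁ sin φ₂ + cos φ₁ cos φ₂ cos Δλ
      = sin(-45.48°)sin(-40.31°) + cos(-45.48°)cos(-40.31°)cos(9.52°) = 0.9886
σ = 8.672° → d = Rσ = 3440·0.15135 = 521 nmi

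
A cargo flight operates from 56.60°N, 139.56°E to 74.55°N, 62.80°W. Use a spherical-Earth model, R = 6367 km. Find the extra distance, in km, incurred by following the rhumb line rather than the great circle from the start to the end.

1861 km

Great circle: cos σ = sin φ₁ sin φ₂ + cos φ₁ cos φ₂ cos Δλ,  σ = 0.8379 rad → d_gc = 5334.62 km
Rhumb line: Δψ = +0.7938, q = Δφ/Δψ = 0.3947, d_rh = R√(Δφ²+q²Δλ²) = 7196.06 km
Excess = 7196.06 − 5334.62 = 1861.44 ≈ 1861 km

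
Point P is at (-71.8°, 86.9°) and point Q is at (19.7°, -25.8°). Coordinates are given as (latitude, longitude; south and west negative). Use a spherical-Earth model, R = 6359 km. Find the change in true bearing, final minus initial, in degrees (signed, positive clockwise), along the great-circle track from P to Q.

At departure: θ₁ = atan2(sin Δλ cos φ₂, cos φ₁ sin φ₂ − sin φ₁ cos φ₂ cos Δλ) = 254.56°
At arrival: θ₂ = atan2(sin Δλ cos φ₁, −cos φ₂ sin φ₁ + sin φ₂ cos φ₁ cos Δλ) = 341.35°
Δθ = θ₂ − θ₁ = +86.8°

+86.8°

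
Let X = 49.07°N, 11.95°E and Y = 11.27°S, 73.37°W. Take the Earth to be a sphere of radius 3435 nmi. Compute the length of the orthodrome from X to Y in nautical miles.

cos σ = sin φ₁ sin φ₂ + cos φ₁ cos φ₂ cos Δλ
      = sin(49.07°)sin(-11.27°) + cos(49.07°)cos(-11.27°)cos(-85.32°) = -0.0952
σ = 95.465° → d = Rσ = 3435·1.66617 = 5723 nmi

5723 nmi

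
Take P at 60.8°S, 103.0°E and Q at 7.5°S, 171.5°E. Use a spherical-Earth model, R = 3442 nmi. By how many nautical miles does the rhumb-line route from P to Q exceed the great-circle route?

Great circle: cos σ = sin φ₁ sin φ₂ + cos φ₁ cos φ₂ cos Δλ,  σ = 1.2753 rad → d_gc = 4389.60 nmi
Rhumb line: Δψ = +1.2140, q = Δφ/Δψ = 0.7663, d_rh = R√(Δφ²+q²Δλ²) = 4494.06 nmi
Excess = 4494.06 − 4389.60 = 104.46 ≈ 104 nmi

104 nmi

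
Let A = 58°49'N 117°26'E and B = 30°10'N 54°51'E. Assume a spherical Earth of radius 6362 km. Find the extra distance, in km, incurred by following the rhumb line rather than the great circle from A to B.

152 km

Great circle: cos σ = sin φ₁ sin φ₂ + cos φ₁ cos φ₂ cos Δλ,  σ = 0.8814 rad → d_gc = 5607.8 km
Rhumb line: Δψ = -0.7237, q = Δφ/Δψ = 0.6909, d_rh = R√(Δφ²+q²Δλ²) = 5759.7 km
Excess = 5759.7 − 5607.8 = 151.9 ≈ 152 km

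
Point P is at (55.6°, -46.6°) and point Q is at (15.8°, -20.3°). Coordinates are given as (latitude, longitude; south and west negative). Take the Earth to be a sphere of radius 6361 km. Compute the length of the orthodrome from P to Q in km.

4952 km

Haversine: a = sin²(Δφ/2)+cos φ₁ cos φ₂ sin²(Δλ/2) = 0.14399;  σ = 2·atan2(√a,√(1−a))
σ = 44.601° → d = Rσ = 6361·0.77844 = 4952 km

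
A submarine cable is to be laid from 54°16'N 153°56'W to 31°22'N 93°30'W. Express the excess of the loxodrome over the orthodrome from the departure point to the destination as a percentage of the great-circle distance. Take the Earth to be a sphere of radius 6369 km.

2.4%

Great circle: σ = 0.8385 rad → d_gc = Rσ = 5340.4 km
Rhumb: Δφ = -0.3997, Δλ = +1.0548, Δψ = -0.5551, q = Δφ/Δψ = 0.7200 → d_rh = R√(Δφ²+q²Δλ²) = 5466.0 km
Excess = (5466.0 − 5340.4) / 5340.4 = 125.6 / 5340.4 = 2.352% ≈ 2.4%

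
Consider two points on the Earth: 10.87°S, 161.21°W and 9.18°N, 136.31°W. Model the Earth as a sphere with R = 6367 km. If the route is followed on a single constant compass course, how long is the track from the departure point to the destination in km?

3541 km

Δψ = ln[tan(π/4+φ₂/2)/tan(π/4+φ₁/2)] = +0.3518;  Δφ = +0.3499 rad,  Δλ = +0.4346 rad
q = Δφ/Δψ = 0.9948
d = R·√(Δφ² + q²Δλ²) = 6367·0.55620 = 3541 km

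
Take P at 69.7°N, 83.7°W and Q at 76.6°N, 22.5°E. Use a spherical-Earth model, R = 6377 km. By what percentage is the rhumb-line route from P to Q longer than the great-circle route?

14.7%

Great circle: σ = 0.4736 rad → d_gc = Rσ = 3020.3 km
Rhumb: Δφ = +0.1204, Δλ = +1.8535, Δψ = +0.4213, q = Δφ/Δψ = 0.2858 → d_rh = R√(Δφ²+q²Δλ²) = 3464.7 km
Excess = (3464.7 − 3020.3) / 3020.3 = 444.4 / 3020.3 = 14.71% ≈ 14.7%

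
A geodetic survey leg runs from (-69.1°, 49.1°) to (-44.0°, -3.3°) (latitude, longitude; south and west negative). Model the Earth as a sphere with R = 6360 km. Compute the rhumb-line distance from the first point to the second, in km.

Δψ = ln[tan(π/4+φ₂/2)/tan(π/4+φ₁/2)] = +0.8335;  Δφ = +0.4381 rad,  Δλ = -0.9146 rad
q = Δφ/Δψ = 0.5256
d = R·√(Δφ² + q²Δλ²) = 6360·0.65034 = 4136 km

4136 km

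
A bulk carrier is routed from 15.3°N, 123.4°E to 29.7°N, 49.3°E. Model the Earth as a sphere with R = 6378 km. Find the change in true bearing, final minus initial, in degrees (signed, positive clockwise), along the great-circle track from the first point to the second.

-32.5°

Initial bearing θ₁ = atan2(sin Δλ cos φ₂, cos φ₁ sin φ₂ − sin φ₁ cos φ₂ cos Δλ) = 296.42°
Final bearing θ₂ = (initial bearing from the destination back to the start) + 180° = 263.95°
Δθ = θ₂ − θ₁ = -32.5°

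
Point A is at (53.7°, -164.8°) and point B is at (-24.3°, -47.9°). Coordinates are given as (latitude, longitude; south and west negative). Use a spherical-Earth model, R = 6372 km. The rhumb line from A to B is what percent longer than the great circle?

Great circle: σ = 2.1843 rad → d_gc = Rσ = 13918.6 km
Rhumb: Δφ = -1.3614, Δλ = +2.0403, Δψ = -1.5527, q = Δφ/Δψ = 0.8767 → d_rh = R√(Δφ²+q²Δλ²) = 14323.8 km
Excess = (14323.8 − 13918.6) / 13918.6 = 405.2 / 13918.6 = 2.91% ≈ 2.9%

2.9%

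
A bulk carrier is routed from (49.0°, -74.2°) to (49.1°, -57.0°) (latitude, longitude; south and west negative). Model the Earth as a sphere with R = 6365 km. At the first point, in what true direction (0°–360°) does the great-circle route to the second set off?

83.0°

θ = atan2( sin Δλ·cos φ₂ ,  cos φ₁ sin φ₂ − sin φ₁ cos φ₂ cos Δλ )
  = atan2(+0.1936, +0.0238) = 82.98°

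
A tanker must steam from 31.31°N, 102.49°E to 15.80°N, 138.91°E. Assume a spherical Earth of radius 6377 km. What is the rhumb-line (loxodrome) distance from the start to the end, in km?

Δψ = ln[tan(π/4+φ₂/2)/tan(π/4+φ₁/2)] = -0.2966;  Δφ = -0.2707 rad,  Δλ = +0.6356 rad
q = Δφ/Δψ = 0.9128
d = R·√(Δφ² + q²Δλ²) = 6377·0.64026 = 4083 km

4083 km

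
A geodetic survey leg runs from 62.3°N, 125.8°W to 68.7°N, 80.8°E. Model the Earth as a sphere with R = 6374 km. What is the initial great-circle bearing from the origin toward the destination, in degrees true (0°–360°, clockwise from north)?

θ = atan2( sin Δλ·cos φ₂ ,  cos φ₁ sin φ₂ − sin φ₁ cos φ₂ cos Δλ )
  = atan2(-0.1626, +0.7207) = 347.28°

347.3°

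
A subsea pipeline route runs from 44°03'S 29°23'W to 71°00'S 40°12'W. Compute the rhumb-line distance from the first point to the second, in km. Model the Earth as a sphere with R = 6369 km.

Rhumb course C = atan2(Δλ, Δψ) with Δψ = ln[tan(π/4+φ₂/2)/tan(π/4+φ₁/2)] = -0.9296, Δλ = -0.1888 → C = 191.48°
d = R·|Δφ| / |cos C| = 6369·0.47037 / 0.98000 = 3057 km

3057 km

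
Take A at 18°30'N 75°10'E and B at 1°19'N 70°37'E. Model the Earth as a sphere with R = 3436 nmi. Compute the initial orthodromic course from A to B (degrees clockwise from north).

N = sin Δλ·cos φ₂ = -0.0793;  D = cos φ₁ sin φ₂ − sin φ₁ cos φ₂ cos Δλ = -0.2944
initial course = atan2(N, D) = 195.08°

195.1°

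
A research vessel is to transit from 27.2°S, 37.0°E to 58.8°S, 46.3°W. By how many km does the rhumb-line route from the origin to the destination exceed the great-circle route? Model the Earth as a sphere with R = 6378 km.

Great circle: cos σ = sin φ₁ sin φ₂ + cos φ₁ cos φ₂ cos Δλ,  σ = 1.1099 rad → d_gc = 7079.02 km
Rhumb line: Δψ = -0.7822, q = Δφ/Δψ = 0.7051, d_rh = R√(Δφ²+q²Δλ²) = 7424.54 km
Excess = 7424.54 − 7079.02 = 345.52 ≈ 346 km

346 km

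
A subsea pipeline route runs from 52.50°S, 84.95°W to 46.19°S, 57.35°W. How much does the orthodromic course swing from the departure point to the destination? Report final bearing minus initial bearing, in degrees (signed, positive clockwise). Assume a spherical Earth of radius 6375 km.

-21.1°

At departure: θ₁ = atan2(sin Δλ cos φ₂, cos φ₁ sin φ₂ − sin φ₁ cos φ₂ cos Δλ) = 81.59°
At arrival: θ₂ = atan2(sin Δλ cos φ₁, −cos φ₂ sin φ₁ + sin φ₂ cos φ₁ cos Δλ) = 60.45°
Δθ = θ₂ − θ₁ = -21.1°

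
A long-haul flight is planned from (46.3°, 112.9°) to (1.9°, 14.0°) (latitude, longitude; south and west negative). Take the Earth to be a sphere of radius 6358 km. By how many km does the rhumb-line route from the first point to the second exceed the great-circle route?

Great circle: cos σ = sin φ₁ sin φ₂ + cos φ₁ cos φ₂ cos Δλ,  σ = 1.6537 rad → d_gc = 10514.5 km
Rhumb line: Δψ = -0.8807, q = Δφ/Δψ = 0.8799, d_rh = R√(Δφ²+q²Δλ²) = 10841.3 km
Excess = 10841.3 − 10514.5 = 326.8 ≈ 327 km

327 km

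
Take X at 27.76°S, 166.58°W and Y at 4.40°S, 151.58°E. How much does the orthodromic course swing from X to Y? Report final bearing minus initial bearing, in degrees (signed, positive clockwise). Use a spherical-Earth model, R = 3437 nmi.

At departure: θ₁ = atan2(sin Δλ cos φ₂, cos φ₁ sin φ₂ − sin φ₁ cos φ₂ cos Δλ) = 292.69°
At arrival: θ₂ = atan2(sin Δλ cos φ₁, −cos φ₂ sin φ₁ + sin φ₂ cos φ₁ cos Δλ) = 305.03°
Δθ = θ₂ − θ₁ = +12.3°

+12.3°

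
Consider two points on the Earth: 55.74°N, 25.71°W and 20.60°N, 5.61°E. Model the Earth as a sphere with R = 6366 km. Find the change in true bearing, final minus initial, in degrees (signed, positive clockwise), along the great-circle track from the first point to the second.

+20.6°

Initial bearing θ₁ = atan2(sin Δλ cos φ₂, cos φ₁ sin φ₂ − sin φ₁ cos φ₂ cos Δλ) = 133.57°
Final bearing θ₂ = (initial bearing from the destination back to the start) + 180° = 154.17°
Δθ = θ₂ − θ₁ = +20.6°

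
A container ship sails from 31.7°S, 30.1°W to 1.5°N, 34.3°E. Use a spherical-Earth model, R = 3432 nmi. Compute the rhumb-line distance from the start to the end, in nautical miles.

4169 nmi

Δψ = ln[tan(π/4+φ₂/2)/tan(π/4+φ₁/2)] = +0.6101;  Δφ = +0.5794 rad,  Δλ = +1.1240 rad
q = Δφ/Δψ = 0.9498
d = R·√(Δφ² + q²Δλ²) = 3432·1.21472 = 4169 nmi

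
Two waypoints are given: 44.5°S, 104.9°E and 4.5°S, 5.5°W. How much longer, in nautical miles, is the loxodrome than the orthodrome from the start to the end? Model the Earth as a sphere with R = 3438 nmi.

256 nmi

Great circle: cos σ = sin φ₁ sin φ₂ + cos φ₁ cos φ₂ cos Δλ,  σ = 1.7649 rad → d_gc = 6067.6 nmi
Rhumb line: Δψ = +0.7905, q = Δφ/Δψ = 0.8832, d_rh = R√(Δφ²+q²Δλ²) = 6323.9 nmi
Excess = 6323.9 − 6067.6 = 256.3 ≈ 256 nmi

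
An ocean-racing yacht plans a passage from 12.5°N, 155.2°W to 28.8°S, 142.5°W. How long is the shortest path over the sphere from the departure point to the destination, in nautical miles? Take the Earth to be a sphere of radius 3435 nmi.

2583 nmi

cos σ = sin φ₁ sin φ₂ + cos φ₁ cos φ₂ cos Δλ
      = sin(12.50°)sin(-28.80°) + cos(12.50°)cos(-28.80°)cos(12.70°) = 0.7303
σ = 43.086° → d = Rσ = 3435·0.75199 = 2583 nmi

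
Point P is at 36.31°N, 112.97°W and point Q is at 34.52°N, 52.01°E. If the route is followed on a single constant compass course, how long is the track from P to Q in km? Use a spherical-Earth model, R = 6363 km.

14932 km

Δψ = ln[tan(π/4+φ₂/2)/tan(π/4+φ₁/2)] = -0.0383;  Δφ = -0.0312 rad,  Δλ = +2.8794 rad
q = Δφ/Δψ = 0.8149
d = R·√(Δφ² + q²Δλ²) = 6363·2.34669 = 14932 km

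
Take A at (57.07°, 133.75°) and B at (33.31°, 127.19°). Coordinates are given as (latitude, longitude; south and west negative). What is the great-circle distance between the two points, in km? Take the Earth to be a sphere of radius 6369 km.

cos σ = sin φ₁ sin φ₂ + cos φ₁ cos φ₂ cos Δλ
      = sin(57.07°)sin(33.31°) + cos(57.07°)cos(33.31°)cos(-6.56°) = 0.9123
σ = 24.179° → d = Rσ = 6369·0.42201 = 2688 km

2688 km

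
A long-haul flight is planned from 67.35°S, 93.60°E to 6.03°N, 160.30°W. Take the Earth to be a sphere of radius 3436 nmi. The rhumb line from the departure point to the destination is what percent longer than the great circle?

6.2%

Great circle: σ = 1.7754 rad → d_gc = Rσ = 6100.2 nmi
Rhumb: Δφ = +1.2807, Δλ = +1.8518, Δψ = +1.7135, q = Δφ/Δψ = 0.7474 → d_rh = R√(Δφ²+q²Δλ²) = 6479.3 nmi
Excess = (6479.3 − 6100.2) / 6100.2 = 379.1 / 6100.2 = 6.21% ≈ 6.2%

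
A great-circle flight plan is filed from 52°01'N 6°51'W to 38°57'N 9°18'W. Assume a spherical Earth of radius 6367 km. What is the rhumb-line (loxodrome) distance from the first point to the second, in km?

1464 km

Rhumb course C = atan2(Δλ, Δψ) with Δψ = ln[tan(π/4+φ₂/2)/tan(π/4+φ₁/2)] = -0.3275, Δλ = -0.0428 → C = 187.44°
d = R·|Δφ| / |cos C| = 6367·0.22806 / 0.99158 = 1464 km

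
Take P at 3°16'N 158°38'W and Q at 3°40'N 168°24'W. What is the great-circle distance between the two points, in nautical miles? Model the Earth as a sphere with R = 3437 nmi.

Haversine: a = sin²(Δφ/2)+cos φ₁ cos φ₂ sin²(Δλ/2) = 0.00723;  σ = 2·atan2(√a,√(1−a))
σ = 9.757° → d = Rσ = 3437·0.17029 = 585 nmi

585 nmi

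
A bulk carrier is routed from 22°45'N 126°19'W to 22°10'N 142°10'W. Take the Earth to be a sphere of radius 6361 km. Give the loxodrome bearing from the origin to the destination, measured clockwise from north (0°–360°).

Δψ = ln[tan(π/4+φ₂/2)/tan(π/4+φ₁/2)] = -0.0110
Δλ = -0.2766 rad (taken the short way round)
course = atan2(Δλ, Δψ) = 267.72°

267.7°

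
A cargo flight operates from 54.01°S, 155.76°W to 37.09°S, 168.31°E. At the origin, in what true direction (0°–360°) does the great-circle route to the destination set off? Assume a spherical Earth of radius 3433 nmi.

θ = atan2( sin Δλ·cos φ₂ ,  cos φ₁ sin φ₂ − sin φ₁ cos φ₂ cos Δλ )
  = atan2(-0.4681, +0.1682) = 289.77°

289.8°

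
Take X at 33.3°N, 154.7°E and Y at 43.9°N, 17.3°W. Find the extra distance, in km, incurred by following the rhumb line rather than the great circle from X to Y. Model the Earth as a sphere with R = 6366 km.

Great circle: cos σ = sin φ₁ sin φ₂ + cos φ₁ cos φ₂ cos Δλ,  σ = 1.7882 rad → d_gc = 11383.6 km
Rhumb line: Δψ = +0.2375, q = Δφ/Δψ = 0.7790, d_rh = R√(Δφ²+q²Δλ²) = 14933.2 km
Excess = 14933.2 − 11383.6 = 3549.6 ≈ 3550 km

3550 km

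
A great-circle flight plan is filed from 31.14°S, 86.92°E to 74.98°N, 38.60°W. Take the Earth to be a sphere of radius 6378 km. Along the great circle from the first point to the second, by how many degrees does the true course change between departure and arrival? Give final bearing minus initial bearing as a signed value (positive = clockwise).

-100.7°

At departure: θ₁ = atan2(sin Δλ cos φ₂, cos φ₁ sin φ₂ − sin φ₁ cos φ₂ cos Δλ) = 344.27°
At arrival: θ₂ = atan2(sin Δλ cos φ₁, −cos φ₂ sin φ₁ + sin φ₂ cos φ₁ cos Δλ) = 243.57°
Δθ = θ₂ − θ₁ = -100.7°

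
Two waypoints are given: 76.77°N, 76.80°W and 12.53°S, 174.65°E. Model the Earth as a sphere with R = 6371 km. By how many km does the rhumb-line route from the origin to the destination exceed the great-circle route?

872 km

Great circle: cos σ = sin φ₁ sin φ₂ + cos φ₁ cos φ₂ cos Δλ,  σ = 1.8570 rad → d_gc = 11830.6 km
Rhumb line: Δψ = -2.3749, q = Δφ/Δψ = 0.6563, d_rh = R√(Δφ²+q²Δλ²) = 12702.3 km
Excess = 12702.3 − 11830.6 = 871.7 ≈ 872 km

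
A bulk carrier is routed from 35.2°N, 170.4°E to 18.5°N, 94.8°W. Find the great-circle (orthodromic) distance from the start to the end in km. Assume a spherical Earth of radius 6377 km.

9262 km

Haversine: a = sin²(Δφ/2)+cos φ₁ cos φ₂ sin²(Δλ/2) = 0.44097;  σ = 2·atan2(√a,√(1−a))
σ = 83.220° → d = Rσ = 6377·1.45246 = 9262 km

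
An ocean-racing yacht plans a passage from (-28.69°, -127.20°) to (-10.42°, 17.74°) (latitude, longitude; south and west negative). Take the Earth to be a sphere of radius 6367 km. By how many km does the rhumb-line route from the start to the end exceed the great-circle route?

978 km

Great circle: cos σ = sin φ₁ sin φ₂ + cos φ₁ cos φ₂ cos Δλ,  σ = 2.2388 rad → d_gc = 14254.2 km
Rhumb line: Δψ = +0.3402, q = Δφ/Δψ = 0.9373, d_rh = R√(Δφ²+q²Δλ²) = 15232.5 km
Excess = 15232.5 − 14254.2 = 978.3 ≈ 978 km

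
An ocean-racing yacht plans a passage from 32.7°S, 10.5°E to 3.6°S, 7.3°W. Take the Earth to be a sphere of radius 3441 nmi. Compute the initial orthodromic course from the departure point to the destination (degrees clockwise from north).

326.5°

N = sin Δλ·cos φ₂ = -0.3051;  D = cos φ₁ sin φ₂ − sin φ₁ cos φ₂ cos Δλ = +0.4605
initial course = atan2(N, D) = 326.48°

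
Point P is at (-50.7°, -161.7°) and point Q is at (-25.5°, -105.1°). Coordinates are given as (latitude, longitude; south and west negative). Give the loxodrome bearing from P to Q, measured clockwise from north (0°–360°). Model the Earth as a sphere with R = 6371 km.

60.0°

Meridional parts: M(φ₁)=-1.0298, M(φ₂)=-0.4605 → ΔM = +0.5693;  Δλ = +0.9879 rad
tan C = Δλ / ΔM = +1.7352 → C = 60.04°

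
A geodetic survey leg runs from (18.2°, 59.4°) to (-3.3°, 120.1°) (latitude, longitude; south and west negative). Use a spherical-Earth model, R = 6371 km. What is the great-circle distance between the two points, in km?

7061 km

cos σ = sin φ₁ sin φ₂ + cos φ₁ cos φ₂ cos Δλ
      = sin(18.20°)sin(-3.30°) + cos(18.20°)cos(-3.30°)cos(60.70°) = 0.4461
σ = 63.503° → d = Rσ = 6371·1.10834 = 7061 km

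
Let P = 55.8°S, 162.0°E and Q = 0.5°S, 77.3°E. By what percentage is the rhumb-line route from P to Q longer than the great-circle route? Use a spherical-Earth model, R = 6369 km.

2.9%

Great circle: σ = 1.5116 rad → d_gc = Rσ = 9627.5 km
Rhumb: Δφ = +0.9652, Δλ = -1.4783, Δψ = +1.1701, q = Δφ/Δψ = 0.8249 → d_rh = R√(Δφ²+q²Δλ²) = 9904.7 km
Excess = (9904.7 − 9627.5) / 9627.5 = 277.2 / 9627.5 = 2.88% ≈ 2.9%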